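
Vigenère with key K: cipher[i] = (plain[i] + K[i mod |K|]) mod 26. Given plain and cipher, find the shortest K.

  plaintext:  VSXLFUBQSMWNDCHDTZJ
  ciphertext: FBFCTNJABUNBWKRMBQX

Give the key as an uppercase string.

  i= 0: F-V = 10 → K
  i= 1: B-S =  9 → J
  i= 2: F-X =  8 → I
  i= 3: C-L = 17 → R
  i= 4: T-F = 14 → O
  i= 5: N-U = 19 → T
  i= 6: J-B =  8 → I
  i= 7: A-Q = 10 → K
  i= 8: B-S =  9 → J
  i= 9: U-M =  8 → I
  i=10: N-W = 17 → R
  i=11: B-N = 14 → O
  i=12: W-D = 19 → T
  i=13: K-C =  8 → I
  i=14: R-H = 10 → K
  i=15: M-D =  9 → J
  i=16: B-T =  8 → I
  i=17: Q-Z = 17 → R
  i=18: X-J = 14 → O
  shifts repeat with period 7: KJIROTI

KJIROTI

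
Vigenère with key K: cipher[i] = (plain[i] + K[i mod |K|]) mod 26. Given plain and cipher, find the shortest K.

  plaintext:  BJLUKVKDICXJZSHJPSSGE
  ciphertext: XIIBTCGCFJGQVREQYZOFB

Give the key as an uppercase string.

WZXHJH

  i= 0: X-B = 22 → W
  i= 1: I-J = 25 → Z
  i= 2: I-L = 23 → X
  i= 3: B-U =  7 → H
  i= 4: T-K =  9 → J
  i= 5: C-V =  7 → H
  i= 6: G-K = 22 → W
  i= 7: C-D = 25 → Z
  i= 8: F-I = 23 → X
  i= 9: J-C =  7 → H
  i=10: G-X =  9 → J
  i=11: Q-J =  7 → H
  i=12: V-Z = 22 → W
  i=13: R-S = 25 → Z
  i=14: E-H = 23 → X
  i=15: Q-J =  7 → H
  i=16: Y-P =  9 → J
  i=17: Z-S =  7 → H
  i=18: O-S = 22 → W
  i=19: F-G = 25 → Z
  i=20: B-E = 23 → X
  shifts repeat with period 6: WZXHJH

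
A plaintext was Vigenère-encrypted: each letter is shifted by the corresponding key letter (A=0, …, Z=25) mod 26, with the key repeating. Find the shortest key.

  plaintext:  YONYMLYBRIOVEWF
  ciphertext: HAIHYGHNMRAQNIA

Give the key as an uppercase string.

  i= 0: H-Y =  9 → J
  i= 1: A-O = 12 → M
  i= 2: I-N = 21 → V
  i= 3: H-Y =  9 → J
  i= 4: Y-M = 12 → M
  i= 5: G-L = 21 → V
  i= 6: H-Y =  9 → J
  i= 7: N-B = 12 → M
  i= 8: M-R = 21 → V
  i= 9: R-I =  9 → J
  i=10: A-O = 12 → M
  i=11: Q-V = 21 → V
  i=12: N-E =  9 → J
  i=13: I-W = 12 → M
  i=14: A-F = 21 → V
  shifts repeat with period 3: JMV

JMV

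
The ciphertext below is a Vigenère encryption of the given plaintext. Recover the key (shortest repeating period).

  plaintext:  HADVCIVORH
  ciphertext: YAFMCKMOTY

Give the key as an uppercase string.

RAC

  i= 0: Y-H = 17 → R
  i= 1: A-A =  0 → A
  i= 2: F-D =  2 → C
  i= 3: M-V = 17 → R
  i= 4: C-C =  0 → A
  i= 5: K-I =  2 → C
  i= 6: M-V = 17 → R
  i= 7: O-O =  0 → A
  i= 8: T-R =  2 → C
  i= 9: Y-H = 17 → R
  shifts repeat with period 3: RAC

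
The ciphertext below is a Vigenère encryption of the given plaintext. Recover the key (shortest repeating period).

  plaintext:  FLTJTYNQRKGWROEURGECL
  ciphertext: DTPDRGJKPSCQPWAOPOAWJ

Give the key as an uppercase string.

  i= 0: D-F = 24 → Y
  i= 1: T-L =  8 → I
  i= 2: P-T = 22 → W
  i= 3: D-J = 20 → U
  i= 4: R-T = 24 → Y
  i= 5: G-Y =  8 → I
  i= 6: J-N = 22 → W
  i= 7: K-Q = 20 → U
  i= 8: P-R = 24 → Y
  i= 9: S-K =  8 → I
  i=10: C-G = 22 → W
  i=11: Q-W = 20 → U
  i=12: P-R = 24 → Y
  i=13: W-O =  8 → I
  i=14: A-E = 22 → W
  i=15: O-U = 20 → U
  i=16: P-R = 24 → Y
  i=17: O-G =  8 → I
  i=18: A-E = 22 → W
  i=19: W-C = 20 → U
  i=20: J-L = 24 → Y
  shifts repeat with period 4: YIWU

YIWU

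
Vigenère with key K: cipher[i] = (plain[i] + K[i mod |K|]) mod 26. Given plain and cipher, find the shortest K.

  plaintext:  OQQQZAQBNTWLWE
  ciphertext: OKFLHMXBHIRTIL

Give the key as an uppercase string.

  i= 0: O-O =  0 → A
  i= 1: K-Q = 20 → U
  i= 2: F-Q = 15 → P
  i= 3: L-Q = 21 → V
  i= 4: H-Z =  8 → I
  i= 5: M-A = 12 → M
  i= 6: X-Q =  7 → H
  i= 7: B-B =  0 → A
  i= 8: H-N = 20 → U
  i= 9: I-T = 15 → P
  i=10: R-W = 21 → V
  i=11: T-L =  8 → I
  i=12: I-W = 12 → M
  i=13: L-E =  7 → H
  shifts repeat with period 7: AUPVIMH

AUPVIMH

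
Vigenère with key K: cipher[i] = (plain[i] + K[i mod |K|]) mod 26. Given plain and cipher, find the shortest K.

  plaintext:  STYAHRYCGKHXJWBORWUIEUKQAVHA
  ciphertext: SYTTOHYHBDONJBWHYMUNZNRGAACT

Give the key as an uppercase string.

  i= 0: S-S =  0 → A
  i= 1: Y-T =  5 → F
  i= 2: T-Y = 21 → V
  i= 3: T-A = 19 → T
  i= 4: O-H =  7 → H
  i= 5: H-R = 16 → Q
  i= 6: Y-Y =  0 → A
  i= 7: H-C =  5 → F
  i= 8: B-G = 21 → V
  i= 9: D-K = 19 → T
  i=10: O-H =  7 → H
  i=11: N-X = 16 → Q
  i=12: J-J =  0 → A
  i=13: B-W =  5 → F
  i=14: W-B = 21 → V
  i=15: H-O = 19 → T
  i=16: Y-R =  7 → H
  i=17: M-W = 16 → Q
  i=18: U-U =  0 → A
  i=19: N-I =  5 → F
  i=20: Z-E = 21 → V
  i=21: N-U = 19 → T
  i=22: R-K =  7 → H
  i=23: G-Q = 16 → Q
  i=24: A-A =  0 → A
  i=25: A-V =  5 → F
  i=26: C-H = 21 → V
  i=27: T-A = 19 → T
  shifts repeat with period 6: AFVTHQ

AFVTHQ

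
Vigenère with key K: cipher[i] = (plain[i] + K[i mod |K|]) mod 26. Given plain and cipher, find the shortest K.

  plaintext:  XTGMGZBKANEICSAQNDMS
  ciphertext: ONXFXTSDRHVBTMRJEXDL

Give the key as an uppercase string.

RURT

  i= 0: O-X = 17 → R
  i= 1: N-T = 20 → U
  i= 2: X-G = 17 → R
  i= 3: F-M = 19 → T
  i= 4: X-G = 17 → R
  i= 5: T-Z = 20 → U
  i= 6: S-B = 17 → R
  i= 7: D-K = 19 → T
  i= 8: R-A = 17 → R
  i= 9: H-N = 20 → U
  i=10: V-E = 17 → R
  i=11: B-I = 19 → T
  i=12: T-C = 17 → R
  i=13: M-S = 20 → U
  i=14: R-A = 17 → R
  i=15: J-Q = 19 → T
  i=16: E-N = 17 → R
  i=17: X-D = 20 → U
  i=18: D-M = 17 → R
  i=19: L-S = 19 → T
  shifts repeat with period 4: RURT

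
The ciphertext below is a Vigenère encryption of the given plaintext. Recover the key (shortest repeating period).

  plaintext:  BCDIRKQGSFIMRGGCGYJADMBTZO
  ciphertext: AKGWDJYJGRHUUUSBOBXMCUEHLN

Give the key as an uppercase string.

  i= 0: A-B = 25 → Z
  i= 1: K-C =  8 → I
  i= 2: G-D =  3 → D
  i= 3: W-I = 14 → O
  i= 4: D-R = 12 → M
  i= 5: J-K = 25 → Z
  i= 6: Y-Q =  8 → I
  i= 7: J-G =  3 → D
  i= 8: G-S = 14 → O
  i= 9: R-F = 12 → M
  i=10: H-I = 25 → Z
  i=11: U-M =  8 → I
  i=12: U-R =  3 → D
  i=13: U-G = 14 → O
  i=14: S-G = 12 → M
  i=15: B-C = 25 → Z
  i=16: O-G =  8 → I
  i=17: B-Y =  3 → D
  i=18: X-J = 14 → O
  i=19: M-A = 12 → M
  i=20: C-D = 25 → Z
  i=21: U-M =  8 → I
  i=22: E-B =  3 → D
  i=23: H-T = 14 → O
  i=24: L-Z = 12 → M
  i=25: N-O = 25 → Z
  shifts repeat with period 5: ZIDOM

ZIDOM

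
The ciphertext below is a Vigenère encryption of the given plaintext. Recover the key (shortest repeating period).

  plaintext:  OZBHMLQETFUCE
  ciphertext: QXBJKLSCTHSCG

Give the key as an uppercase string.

  i= 0: Q-O =  2 → C
  i= 1: X-Z = 24 → Y
  i= 2: B-B =  0 → A
  i= 3: J-H =  2 → C
  i= 4: K-M = 24 → Y
  i= 5: L-L =  0 → A
  i= 6: S-Q =  2 → C
  i= 7: C-E = 24 → Y
  i= 8: T-T =  0 → A
  i= 9: H-F =  2 → C
  i=10: S-U = 24 → Y
  i=11: C-C =  0 → A
  i=12: G-E =  2 → C
  shifts repeat with period 3: CYA

CYA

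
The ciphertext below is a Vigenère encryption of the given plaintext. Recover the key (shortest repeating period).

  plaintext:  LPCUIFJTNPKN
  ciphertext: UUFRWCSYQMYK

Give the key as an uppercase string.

JFDXOX

  i= 0: U-L =  9 → J
  i= 1: U-P =  5 → F
  i= 2: F-C =  3 → D
  i= 3: R-U = 23 → X
  i= 4: W-I = 14 → O
  i= 5: C-F = 23 → X
  i= 6: S-J =  9 → J
  i= 7: Y-T =  5 → F
  i= 8: Q-N =  3 → D
  i= 9: M-P = 23 → X
  i=10: Y-K = 14 → O
  i=11: K-N = 23 → X
  shifts repeat with period 6: JFDXOX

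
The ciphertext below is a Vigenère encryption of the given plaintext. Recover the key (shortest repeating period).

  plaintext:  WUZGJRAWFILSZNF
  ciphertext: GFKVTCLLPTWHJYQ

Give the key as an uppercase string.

  i= 0: G-W = 10 → K
  i= 1: F-U = 11 → L
  i= 2: K-Z = 11 → L
  i= 3: V-G = 15 → P
  i= 4: T-J = 10 → K
  i= 5: C-R = 11 → L
  i= 6: L-A = 11 → L
  i= 7: L-W = 15 → P
  i= 8: P-F = 10 → K
  i= 9: T-I = 11 → L
  i=10: W-L = 11 → L
  i=11: H-S = 15 → P
  i=12: J-Z = 10 → K
  i=13: Y-N = 11 → L
  i=14: Q-F = 11 → L
  shifts repeat with period 4: KLLP

KLLP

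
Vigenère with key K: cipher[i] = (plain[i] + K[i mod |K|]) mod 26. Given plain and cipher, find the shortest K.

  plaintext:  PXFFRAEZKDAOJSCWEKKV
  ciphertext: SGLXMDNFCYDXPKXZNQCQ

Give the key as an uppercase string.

DJGSV

  i= 0: S-P =  3 → D
  i= 1: G-X =  9 → J
  i= 2: L-F =  6 → G
  i= 3: X-F = 18 → S
  i= 4: M-R = 21 → V
  i= 5: D-A =  3 → D
  i= 6: N-E =  9 → J
  i= 7: F-Z =  6 → G
  i= 8: C-K = 18 → S
  i= 9: Y-D = 21 → V
  i=10: D-A =  3 → D
  i=11: X-O =  9 → J
  i=12: P-J =  6 → G
  i=13: K-S = 18 → S
  i=14: X-C = 21 → V
  i=15: Z-W =  3 → D
  i=16: N-E =  9 → J
  i=17: Q-K =  6 → G
  i=18: C-K = 18 → S
  i=19: Q-V = 21 → V
  shifts repeat with period 5: DJGSV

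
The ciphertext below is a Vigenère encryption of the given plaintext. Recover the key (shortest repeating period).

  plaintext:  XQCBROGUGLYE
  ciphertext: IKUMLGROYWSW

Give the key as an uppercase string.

LUS

  i= 0: I-X = 11 → L
  i= 1: K-Q = 20 → U
  i= 2: U-C = 18 → S
  i= 3: M-B = 11 → L
  i= 4: L-R = 20 → U
  i= 5: G-O = 18 → S
  i= 6: R-G = 11 → L
  i= 7: O-U = 20 → U
  i= 8: Y-G = 18 → S
  i= 9: W-L = 11 → L
  i=10: S-Y = 20 → U
  i=11: W-E = 18 → S
  shifts repeat with period 3: LUS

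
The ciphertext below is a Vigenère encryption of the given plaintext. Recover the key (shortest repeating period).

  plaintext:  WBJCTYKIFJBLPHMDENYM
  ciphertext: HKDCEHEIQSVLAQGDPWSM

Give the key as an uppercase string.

LJUA

  i= 0: H-W = 11 → L
  i= 1: K-B =  9 → J
  i= 2: D-J = 20 → U
  i= 3: C-C =  0 → A
  i= 4: E-T = 11 → L
  i= 5: H-Y =  9 → J
  i= 6: E-K = 20 → U
  i= 7: I-I =  0 → A
  i= 8: Q-F = 11 → L
  i= 9: S-J =  9 → J
  i=10: V-B = 20 → U
  i=11: L-L =  0 → A
  i=12: A-P = 11 → L
  i=13: Q-H =  9 → J
  i=14: G-M = 20 → U
  i=15: D-D =  0 → A
  i=16: P-E = 11 → L
  i=17: W-N =  9 → J
  i=18: S-Y = 20 → U
  i=19: M-M =  0 → A
  shifts repeat with period 4: LJUA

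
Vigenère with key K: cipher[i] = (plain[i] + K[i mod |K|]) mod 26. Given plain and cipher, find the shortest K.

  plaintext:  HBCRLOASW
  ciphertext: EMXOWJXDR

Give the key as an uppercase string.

  i= 0: E-H = 23 → X
  i= 1: M-B = 11 → L
  i= 2: X-C = 21 → V
  i= 3: O-R = 23 → X
  i= 4: W-L = 11 → L
  i= 5: J-O = 21 → V
  i= 6: X-A = 23 → X
  i= 7: D-S = 11 → L
  i= 8: R-W = 21 → V
  shifts repeat with period 3: XLV

XLV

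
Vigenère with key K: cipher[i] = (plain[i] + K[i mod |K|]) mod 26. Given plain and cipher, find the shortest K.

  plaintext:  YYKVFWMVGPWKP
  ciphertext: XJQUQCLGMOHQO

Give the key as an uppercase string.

  i= 0: X-Y = 25 → Z
  i= 1: J-Y = 11 → L
  i= 2: Q-K =  6 → G
  i= 3: U-V = 25 → Z
  i= 4: Q-F = 11 → L
  i= 5: C-W =  6 → G
  i= 6: L-M = 25 → Z
  i= 7: G-V = 11 → L
  i= 8: M-G =  6 → G
  i= 9: O-P = 25 → Z
  i=10: H-W = 11 → L
  i=11: Q-K =  6 → G
  i=12: O-P = 25 → Z
  shifts repeat with period 3: ZLG

ZLG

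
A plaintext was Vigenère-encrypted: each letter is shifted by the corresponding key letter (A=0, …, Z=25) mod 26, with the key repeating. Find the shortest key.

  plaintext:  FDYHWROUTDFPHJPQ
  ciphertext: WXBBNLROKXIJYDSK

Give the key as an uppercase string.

  i= 0: W-F = 17 → R
  i= 1: X-D = 20 → U
  i= 2: B-Y =  3 → D
  i= 3: B-H = 20 → U
  i= 4: N-W = 17 → R
  i= 5: L-R = 20 → U
  i= 6: R-O =  3 → D
  i= 7: O-U = 20 → U
  i= 8: K-T = 17 → R
  i= 9: X-D = 20 → U
  i=10: I-F =  3 → D
  i=11: J-P = 20 → U
  i=12: Y-H = 17 → R
  i=13: D-J = 20 → U
  i=14: S-P =  3 → D
  i=15: K-Q = 20 → U
  shifts repeat with period 4: RUDU

RUDU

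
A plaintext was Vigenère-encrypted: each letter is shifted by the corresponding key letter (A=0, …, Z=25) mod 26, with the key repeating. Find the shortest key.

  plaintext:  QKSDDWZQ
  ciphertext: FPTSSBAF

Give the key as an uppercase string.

  i= 0: F-Q = 15 → P
  i= 1: P-K =  5 → F
  i= 2: T-S =  1 → B
  i= 3: S-D = 15 → P
  i= 4: S-D = 15 → P
  i= 5: B-W =  5 → F
  i= 6: A-Z =  1 → B
  i= 7: F-Q = 15 → P
  shifts repeat with period 4: PFBP

PFBP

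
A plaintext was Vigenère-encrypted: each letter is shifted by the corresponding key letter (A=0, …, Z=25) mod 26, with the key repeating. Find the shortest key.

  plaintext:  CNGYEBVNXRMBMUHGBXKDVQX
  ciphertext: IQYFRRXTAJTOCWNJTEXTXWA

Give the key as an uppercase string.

GDSHNQC

  i= 0: I-C =  6 → G
  i= 1: Q-N =  3 → D
  i= 2: Y-G = 18 → S
  i= 3: F-Y =  7 → H
  i= 4: R-E = 13 → N
  i= 5: R-B = 16 → Q
  i= 6: X-V =  2 → C
  i= 7: T-N =  6 → G
  i= 8: A-X =  3 → D
  i= 9: J-R = 18 → S
  i=10: T-M =  7 → H
  i=11: O-B = 13 → N
  i=12: C-M = 16 → Q
  i=13: W-U =  2 → C
  i=14: N-H =  6 → G
  i=15: J-G =  3 → D
  i=16: T-B = 18 → S
  i=17: E-X =  7 → H
  i=18: X-K = 13 → N
  i=19: T-D = 16 → Q
  i=20: X-V =  2 → C
  i=21: W-Q =  6 → G
  i=22: A-X =  3 → D
  shifts repeat with period 7: GDSHNQC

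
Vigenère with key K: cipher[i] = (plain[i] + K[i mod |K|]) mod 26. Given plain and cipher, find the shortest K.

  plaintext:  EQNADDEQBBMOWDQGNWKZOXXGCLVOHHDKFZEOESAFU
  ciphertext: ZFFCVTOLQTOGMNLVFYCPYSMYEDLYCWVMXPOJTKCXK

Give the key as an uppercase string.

  i= 0: Z-E = 21 → V
  i= 1: F-Q = 15 → P
  i= 2: F-N = 18 → S
  i= 3: C-A =  2 → C
  i= 4: V-D = 18 → S
  i= 5: T-D = 16 → Q
  i= 6: O-E = 10 → K
  i= 7: L-Q = 21 → V
  i= 8: Q-B = 15 → P
  i= 9: T-B = 18 → S
  i=10: O-M =  2 → C
  i=11: G-O = 18 → S
  i=12: M-W = 16 → Q
  i=13: N-D = 10 → K
  i=14: L-Q = 21 → V
  i=15: V-G = 15 → P
  i=16: F-N = 18 → S
  i=17: Y-W =  2 → C
  i=18: C-K = 18 → S
  i=19: P-Z = 16 → Q
  i=20: Y-O = 10 → K
  i=21: S-X = 21 → V
  i=22: M-X = 15 → P
  i=23: Y-G = 18 → S
  i=24: E-C =  2 → C
  i=25: D-L = 18 → S
  i=26: L-V = 16 → Q
  i=27: Y-O = 10 → K
  i=28: C-H = 21 → V
  i=29: W-H = 15 → P
  i=30: V-D = 18 → S
  i=31: M-K =  2 → C
  i=32: X-F = 18 → S
  i=33: P-Z = 16 → Q
  i=34: O-E = 10 → K
  i=35: J-O = 21 → V
  i=36: T-E = 15 → P
  i=37: K-S = 18 → S
  i=38: C-A =  2 → C
  i=39: X-F = 18 → S
  i=40: K-U = 16 → Q
  shifts repeat with period 7: VPSCSQK

VPSCSQK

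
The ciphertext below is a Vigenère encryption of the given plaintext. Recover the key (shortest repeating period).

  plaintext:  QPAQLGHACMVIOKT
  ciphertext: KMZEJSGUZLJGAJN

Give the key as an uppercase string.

  i= 0: K-Q = 20 → U
  i= 1: M-P = 23 → X
  i= 2: Z-A = 25 → Z
  i= 3: E-Q = 14 → O
  i= 4: J-L = 24 → Y
  i= 5: S-G = 12 → M
  i= 6: G-H = 25 → Z
  i= 7: U-A = 20 → U
  i= 8: Z-C = 23 → X
  i= 9: L-M = 25 → Z
  i=10: J-V = 14 → O
  i=11: G-I = 24 → Y
  i=12: A-O = 12 → M
  i=13: J-K = 25 → Z
  i=14: N-T = 20 → U
  shifts repeat with period 7: UXZOYMZ

UXZOYMZ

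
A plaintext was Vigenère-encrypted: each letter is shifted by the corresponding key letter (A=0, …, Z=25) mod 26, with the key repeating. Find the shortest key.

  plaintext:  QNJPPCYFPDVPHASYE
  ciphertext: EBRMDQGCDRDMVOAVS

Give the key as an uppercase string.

  i= 0: E-Q = 14 → O
  i= 1: B-N = 14 → O
  i= 2: R-J =  8 → I
  i= 3: M-P = 23 → X
  i= 4: D-P = 14 → O
  i= 5: Q-C = 14 → O
  i= 6: G-Y =  8 → I
  i= 7: C-F = 23 → X
  i= 8: D-P = 14 → O
  i= 9: R-D = 14 → O
  i=10: D-V =  8 → I
  i=11: M-P = 23 → X
  i=12: V-H = 14 → O
  i=13: O-A = 14 → O
  i=14: A-S =  8 → I
  i=15: V-Y = 23 → X
  i=16: S-E = 14 → O
  shifts repeat with period 4: OOIX

OOIX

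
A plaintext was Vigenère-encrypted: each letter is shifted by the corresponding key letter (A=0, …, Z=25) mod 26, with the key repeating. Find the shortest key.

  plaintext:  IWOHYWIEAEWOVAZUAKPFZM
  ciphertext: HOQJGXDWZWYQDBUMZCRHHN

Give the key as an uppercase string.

  i= 0: H-I = 25 → Z
  i= 1: O-W = 18 → S
  i= 2: Q-O =  2 → C
  i= 3: J-H =  2 → C
  i= 4: G-Y =  8 → I
  i= 5: X-W =  1 → B
  i= 6: D-I = 21 → V
  i= 7: W-E = 18 → S
  i= 8: Z-A = 25 → Z
  i= 9: W-E = 18 → S
  i=10: Y-W =  2 → C
  i=11: Q-O =  2 → C
  i=12: D-V =  8 → I
  i=13: B-A =  1 → B
  i=14: U-Z = 21 → V
  i=15: M-U = 18 → S
  i=16: Z-A = 25 → Z
  i=17: C-K = 18 → S
  i=18: R-P =  2 → C
  i=19: H-F =  2 → C
  i=20: H-Z =  8 → I
  i=21: N-M =  1 → B
  shifts repeat with period 8: ZSCCIBVS

ZSCCIBVS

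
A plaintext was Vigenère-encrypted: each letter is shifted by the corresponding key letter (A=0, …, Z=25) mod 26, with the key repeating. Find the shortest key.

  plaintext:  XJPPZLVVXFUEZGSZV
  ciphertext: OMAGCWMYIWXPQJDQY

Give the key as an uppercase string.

  i= 0: O-X = 17 → R
  i= 1: M-J =  3 → D
  i= 2: A-P = 11 → L
  i= 3: G-P = 17 → R
  i= 4: C-Z =  3 → D
  i= 5: W-L = 11 → L
  i= 6: M-V = 17 → R
  i= 7: Y-V =  3 → D
  i= 8: I-X = 11 → L
  i= 9: W-F = 17 → R
  i=10: X-U =  3 → D
  i=11: P-E = 11 → L
  i=12: Q-Z = 17 → R
  i=13: J-G =  3 → D
  i=14: D-S = 11 → L
  i=15: Q-Z = 17 → R
  i=16: Y-V =  3 → D
  shifts repeat with period 3: RDL

RDL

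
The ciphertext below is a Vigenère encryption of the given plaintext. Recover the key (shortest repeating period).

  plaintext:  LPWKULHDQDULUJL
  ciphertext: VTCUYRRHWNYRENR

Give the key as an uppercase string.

  i= 0: V-L = 10 → K
  i= 1: T-P =  4 → E
  i= 2: C-W =  6 → G
  i= 3: U-K = 10 → K
  i= 4: Y-U =  4 → E
  i= 5: R-L =  6 → G
  i= 6: R-H = 10 → K
  i= 7: H-D =  4 → E
  i= 8: W-Q =  6 → G
  i= 9: N-D = 10 → K
  i=10: Y-U =  4 → E
  i=11: R-L =  6 → G
  i=12: E-U = 10 → K
  i=13: N-J =  4 → E
  i=14: R-L =  6 → G
  shifts repeat with period 3: KEG

KEG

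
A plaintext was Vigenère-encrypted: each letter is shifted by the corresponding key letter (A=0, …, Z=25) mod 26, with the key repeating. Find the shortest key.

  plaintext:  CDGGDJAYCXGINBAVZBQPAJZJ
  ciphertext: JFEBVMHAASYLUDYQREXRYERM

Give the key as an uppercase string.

HCYVSD

  i= 0: J-C =  7 → H
  i= 1: F-D =  2 → C
  i= 2: E-G = 24 → Y
  i= 3: B-G = 21 → V
  i= 4: V-D = 18 → S
  i= 5: M-J =  3 → D
  i= 6: H-A =  7 → H
  i= 7: A-Y =  2 → C
  i= 8: A-C = 24 → Y
  i= 9: S-X = 21 → V
  i=10: Y-G = 18 → S
  i=11: L-I =  3 → D
  i=12: U-N =  7 → H
  i=13: D-B =  2 → C
  i=14: Y-A = 24 → Y
  i=15: Q-V = 21 → V
  i=16: R-Z = 18 → S
  i=17: E-B =  3 → D
  i=18: X-Q =  7 → H
  i=19: R-P =  2 → C
  i=20: Y-A = 24 → Y
  i=21: E-J = 21 → V
  i=22: R-Z = 18 → S
  i=23: M-J =  3 → D
  shifts repeat with period 6: HCYVSD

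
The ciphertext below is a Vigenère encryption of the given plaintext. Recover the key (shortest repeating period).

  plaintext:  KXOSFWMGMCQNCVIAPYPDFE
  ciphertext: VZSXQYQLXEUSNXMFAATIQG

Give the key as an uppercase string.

LCEF

  i= 0: V-K = 11 → L
  i= 1: Z-X =  2 → C
  i= 2: S-O =  4 → E
  i= 3: X-S =  5 → F
  i= 4: Q-F = 11 → L
  i= 5: Y-W =  2 → C
  i= 6: Q-M =  4 → E
  i= 7: L-G =  5 → F
  i= 8: X-M = 11 → L
  i= 9: E-C =  2 → C
  i=10: U-Q =  4 → E
  i=11: S-N =  5 → F
  i=12: N-C = 11 → L
  i=13: X-V =  2 → C
  i=14: M-I =  4 → E
  i=15: F-A =  5 → F
  i=16: A-P = 11 → L
  i=17: A-Y =  2 → C
  i=18: T-P =  4 → E
  i=19: I-D =  5 → F
  i=20: Q-F = 11 → L
  i=21: G-E =  2 → C
  shifts repeat with period 4: LCEF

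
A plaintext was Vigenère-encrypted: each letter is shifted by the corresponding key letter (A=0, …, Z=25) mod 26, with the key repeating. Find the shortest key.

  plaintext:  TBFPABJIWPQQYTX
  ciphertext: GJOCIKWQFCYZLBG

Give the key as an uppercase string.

  i= 0: G-T = 13 → N
  i= 1: J-B =  8 → I
  i= 2: O-F =  9 → J
  i= 3: C-P = 13 → N
  i= 4: I-A =  8 → I
  i= 5: K-B =  9 → J
  i= 6: W-J = 13 → N
  i= 7: Q-I =  8 → I
  i= 8: F-W =  9 → J
  i= 9: C-P = 13 → N
  i=10: Y-Q =  8 → I
  i=11: Z-Q =  9 → J
  i=12: L-Y = 13 → N
  i=13: B-T =  8 → I
  i=14: G-X =  9 → J
  shifts repeat with period 3: NIJ

NIJ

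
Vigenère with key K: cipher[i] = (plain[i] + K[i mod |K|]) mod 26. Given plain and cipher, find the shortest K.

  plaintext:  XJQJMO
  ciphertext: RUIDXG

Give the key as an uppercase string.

ULS

  i= 0: R-X = 20 → U
  i= 1: U-J = 11 → L
  i= 2: I-Q = 18 → S
  i= 3: D-J = 20 → U
  i= 4: X-M = 11 → L
  i= 5: G-O = 18 → S
  shifts repeat with period 3: ULS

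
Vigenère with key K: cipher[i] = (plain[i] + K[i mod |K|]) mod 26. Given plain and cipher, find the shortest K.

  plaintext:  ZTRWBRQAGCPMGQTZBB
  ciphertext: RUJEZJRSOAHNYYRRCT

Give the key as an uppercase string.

  i= 0: R-Z = 18 → S
  i= 1: U-T =  1 → B
  i= 2: J-R = 18 → S
  i= 3: E-W =  8 → I
  i= 4: Z-B = 24 → Y
  i= 5: J-R = 18 → S
  i= 6: R-Q =  1 → B
  i= 7: S-A = 18 → S
  i= 8: O-G =  8 → I
  i= 9: A-C = 24 → Y
  i=10: H-P = 18 → S
  i=11: N-M =  1 → B
  i=12: Y-G = 18 → S
  i=13: Y-Q =  8 → I
  i=14: R-T = 24 → Y
  i=15: R-Z = 18 → S
  i=16: C-B =  1 → B
  i=17: T-B = 18 → S
  shifts repeat with period 5: SBSIY

SBSIY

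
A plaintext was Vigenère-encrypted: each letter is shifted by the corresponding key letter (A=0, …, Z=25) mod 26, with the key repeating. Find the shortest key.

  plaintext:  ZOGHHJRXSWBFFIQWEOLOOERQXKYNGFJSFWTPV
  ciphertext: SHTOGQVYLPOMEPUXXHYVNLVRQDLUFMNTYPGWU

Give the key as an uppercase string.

TTNHZHEB

  i= 0: S-Z = 19 → T
  i= 1: H-O = 19 → T
  i= 2: T-G = 13 → N
  i= 3: O-H =  7 → H
  i= 4: G-H = 25 → Z
  i= 5: Q-J =  7 → H
  i= 6: V-R =  4 → E
  i= 7: Y-X =  1 → B
  i= 8: L-S = 19 → T
  i= 9: P-W = 19 → T
  i=10: O-B = 13 → N
  i=11: M-F =  7 → H
  i=12: E-F = 25 → Z
  i=13: P-I =  7 → H
  i=14: U-Q =  4 → E
  i=15: X-W =  1 → B
  i=16: X-E = 19 → T
  i=17: H-O = 19 → T
  i=18: Y-L = 13 → N
  i=19: V-O =  7 → H
  i=20: N-O = 25 → Z
  i=21: L-E =  7 → H
  i=22: V-R =  4 → E
  i=23: R-Q =  1 → B
  i=24: Q-X = 19 → T
  i=25: D-K = 19 → T
  i=26: L-Y = 13 → N
  i=27: U-N =  7 → H
  i=28: F-G = 25 → Z
  i=29: M-F =  7 → H
  i=30: N-J =  4 → E
  i=31: T-S =  1 → B
  i=32: Y-F = 19 → T
  i=33: P-W = 19 → T
  i=34: G-T = 13 → N
  i=35: W-P =  7 → H
  i=36: U-V = 25 → Z
  shifts repeat with period 8: TTNHZHEB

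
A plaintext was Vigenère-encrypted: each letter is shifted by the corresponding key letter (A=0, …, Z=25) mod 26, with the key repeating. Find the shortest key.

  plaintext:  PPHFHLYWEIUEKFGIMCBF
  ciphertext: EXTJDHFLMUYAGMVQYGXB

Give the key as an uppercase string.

PIMEWWH

  i= 0: E-P = 15 → P
  i= 1: X-P =  8 → I
  i= 2: T-H = 12 → M
  i= 3: J-F =  4 → E
  i= 4: D-H = 22 → W
  i= 5: H-L = 22 → W
  i= 6: F-Y =  7 → H
  i= 7: L-W = 15 → P
  i= 8: M-E =  8 → I
  i= 9: U-I = 12 → M
  i=10: Y-U =  4 → E
  i=11: A-E = 22 → W
  i=12: G-K = 22 → W
  i=13: M-F =  7 → H
  i=14: V-G = 15 → P
  i=15: Q-I =  8 → I
  i=16: Y-M = 12 → M
  i=17: G-C =  4 → E
  i=18: X-B = 22 → W
  i=19: B-F = 22 → W
  shifts repeat with period 7: PIMEWWH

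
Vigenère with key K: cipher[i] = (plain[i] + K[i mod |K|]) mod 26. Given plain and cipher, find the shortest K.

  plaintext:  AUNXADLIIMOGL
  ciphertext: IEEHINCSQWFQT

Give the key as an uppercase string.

  i= 0: I-A =  8 → I
  i= 1: E-U = 10 → K
  i= 2: E-N = 17 → R
  i= 3: H-X = 10 → K
  i= 4: I-A =  8 → I
  i= 5: N-D = 10 → K
  i= 6: C-L = 17 → R
  i= 7: S-I = 10 → K
  i= 8: Q-I =  8 → I
  i= 9: W-M = 10 → K
  i=10: F-O = 17 → R
  i=11: Q-G = 10 → K
  i=12: T-L =  8 → I
  shifts repeat with period 4: IKRK

IKRK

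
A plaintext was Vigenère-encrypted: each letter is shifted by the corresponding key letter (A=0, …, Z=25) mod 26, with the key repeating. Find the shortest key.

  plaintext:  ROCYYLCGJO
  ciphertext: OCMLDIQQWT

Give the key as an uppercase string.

XOKNF

  i= 0: O-R = 23 → X
  i= 1: C-O = 14 → O
  i= 2: M-C = 10 → K
  i= 3: L-Y = 13 → N
  i= 4: D-Y =  5 → F
  i= 5: I-L = 23 → X
  i= 6: Q-C = 14 → O
  i= 7: Q-G = 10 → K
  i= 8: W-J = 13 → N
  i= 9: T-O =  5 → F
  shifts repeat with period 5: XOKNF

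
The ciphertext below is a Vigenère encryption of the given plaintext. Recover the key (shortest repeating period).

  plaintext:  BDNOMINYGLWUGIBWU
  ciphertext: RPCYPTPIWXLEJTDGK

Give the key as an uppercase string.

  i= 0: R-B = 16 → Q
  i= 1: P-D = 12 → M
  i= 2: C-N = 15 → P
  i= 3: Y-O = 10 → K
  i= 4: P-M =  3 → D
  i= 5: T-I = 11 → L
  i= 6: P-N =  2 → C
  i= 7: I-Y = 10 → K
  i= 8: W-G = 16 → Q
  i= 9: X-L = 12 → M
  i=10: L-W = 15 → P
  i=11: E-U = 10 → K
  i=12: J-G =  3 → D
  i=13: T-I = 11 → L
  i=14: D-B =  2 → C
  i=15: G-W = 10 → K
  i=16: K-U = 16 → Q
  shifts repeat with period 8: QMPKDLCK

QMPKDLCK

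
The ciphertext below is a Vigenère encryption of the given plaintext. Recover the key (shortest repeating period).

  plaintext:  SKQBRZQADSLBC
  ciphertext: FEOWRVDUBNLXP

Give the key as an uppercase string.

  i= 0: F-S = 13 → N
  i= 1: E-K = 20 → U
  i= 2: O-Q = 24 → Y
  i= 3: W-B = 21 → V
  i= 4: R-R =  0 → A
  i= 5: V-Z = 22 → W
  i= 6: D-Q = 13 → N
  i= 7: U-A = 20 → U
  i= 8: B-D = 24 → Y
  i= 9: N-S = 21 → V
  i=10: L-L =  0 → A
  i=11: X-B = 22 → W
  i=12: P-C = 13 → N
  shifts repeat with period 6: NUYVAW

NUYVAW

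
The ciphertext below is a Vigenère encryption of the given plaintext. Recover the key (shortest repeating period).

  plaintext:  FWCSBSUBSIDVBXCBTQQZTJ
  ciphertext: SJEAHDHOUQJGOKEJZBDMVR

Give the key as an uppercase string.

  i= 0: S-F = 13 → N
  i= 1: J-W = 13 → N
  i= 2: E-C =  2 → C
  i= 3: A-S =  8 → I
  i= 4: H-B =  6 → G
  i= 5: D-S = 11 → L
  i= 6: H-U = 13 → N
  i= 7: O-B = 13 → N
  i= 8: U-S =  2 → C
  i= 9: Q-I =  8 → I
  i=10: J-D =  6 → G
  i=11: G-V = 11 → L
  i=12: O-B = 13 → N
  i=13: K-X = 13 → N
  i=14: E-C =  2 → C
  i=15: J-B =  8 → I
  i=16: Z-T =  6 → G
  i=17: B-Q = 11 → L
  i=18: D-Q = 13 → N
  i=19: M-Z = 13 → N
  i=20: V-T =  2 → C
  i=21: R-J =  8 → I
  shifts repeat with period 6: NNCIGL

NNCIGL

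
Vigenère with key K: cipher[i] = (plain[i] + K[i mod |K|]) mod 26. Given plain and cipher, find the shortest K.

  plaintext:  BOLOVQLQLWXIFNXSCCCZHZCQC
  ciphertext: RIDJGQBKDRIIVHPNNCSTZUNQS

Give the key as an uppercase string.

  i= 0: R-B = 16 → Q
  i= 1: I-O = 20 → U
  i= 2: D-L = 18 → S
  i= 3: J-O = 21 → V
  i= 4: G-V = 11 → L
  i= 5: Q-Q =  0 → A
  i= 6: B-L = 16 → Q
  i= 7: K-Q = 20 → U
  i= 8: D-L = 18 → S
  i= 9: R-W = 21 → V
  i=10: I-X = 11 → L
  i=11: I-I =  0 → A
  i=12: V-F = 16 → Q
  i=13: H-N = 20 → U
  i=14: P-X = 18 → S
  i=15: N-S = 21 → V
  i=16: N-C = 11 → L
  i=17: C-C =  0 → A
  i=18: S-C = 16 → Q
  i=19: T-Z = 20 → U
  i=20: Z-H = 18 → S
  i=21: U-Z = 21 → V
  i=22: N-C = 11 → L
  i=23: Q-Q =  0 → A
  i=24: S-C = 16 → Q
  shifts repeat with period 6: QUSVLA

QUSVLA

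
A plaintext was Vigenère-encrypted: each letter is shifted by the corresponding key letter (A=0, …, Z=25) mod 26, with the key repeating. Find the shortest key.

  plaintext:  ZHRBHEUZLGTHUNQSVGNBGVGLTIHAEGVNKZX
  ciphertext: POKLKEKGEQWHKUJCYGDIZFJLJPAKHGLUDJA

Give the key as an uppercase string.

  i= 0: P-Z = 16 → Q
  i= 1: O-H =  7 → H
  i= 2: K-R = 19 → T
  i= 3: L-B = 10 → K
  i= 4: K-H =  3 → D
  i= 5: E-E =  0 → A
  i= 6: K-U = 16 → Q
  i= 7: G-Z =  7 → H
  i= 8: E-L = 19 → T
  i= 9: Q-G = 10 → K
  i=10: W-T =  3 → D
  i=11: H-H =  0 → A
  i=12: K-U = 16 → Q
  i=13: U-N =  7 → H
  i=14: J-Q = 19 → T
  i=15: C-S = 10 → K
  i=16: Y-V =  3 → D
  i=17: G-G =  0 → A
  i=18: D-N = 16 → Q
  i=19: I-B =  7 → H
  i=20: Z-G = 19 → T
  i=21: F-V = 10 → K
  i=22: J-G =  3 → D
  i=23: L-L =  0 → A
  i=24: J-T = 16 → Q
  i=25: P-I =  7 → H
  i=26: A-H = 19 → T
  i=27: K-A = 10 → K
  i=28: H-E =  3 → D
  i=29: G-G =  0 → A
  i=30: L-V = 16 → Q
  i=31: U-N =  7 → H
  i=32: D-K = 19 → T
  i=33: J-Z = 10 → K
  i=34: A-X =  3 → D
  shifts repeat with period 6: QHTKDA

QHTKDA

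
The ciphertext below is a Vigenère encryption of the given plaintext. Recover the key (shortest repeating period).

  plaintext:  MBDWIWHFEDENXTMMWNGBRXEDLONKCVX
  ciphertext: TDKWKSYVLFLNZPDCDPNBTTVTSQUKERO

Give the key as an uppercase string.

HCHACWRQ

  i= 0: T-M =  7 → H
  i= 1: D-B =  2 → C
  i= 2: K-D =  7 → H
  i= 3: W-W =  0 → A
  i= 4: K-I =  2 → C
  i= 5: S-W = 22 → W
  i= 6: Y-H = 17 → R
  i= 7: V-F = 16 → Q
  i= 8: L-E =  7 → H
  i= 9: F-D =  2 → C
  i=10: L-E =  7 → H
  i=11: N-N =  0 → A
  i=12: Z-X =  2 → C
  i=13: P-T = 22 → W
  i=14: D-M = 17 → R
  i=15: C-M = 16 → Q
  i=16: D-W =  7 → H
  i=17: P-N =  2 → C
  i=18: N-G =  7 → H
  i=19: B-B =  0 → A
  i=20: T-R =  2 → C
  i=21: T-X = 22 → W
  i=22: V-E = 17 → R
  i=23: T-D = 16 → Q
  i=24: S-L =  7 → H
  i=25: Q-O =  2 → C
  i=26: U-N =  7 → H
  i=27: K-K =  0 → A
  i=28: E-C =  2 → C
  i=29: R-V = 22 → W
  i=30: O-X = 17 → R
  shifts repeat with period 8: HCHACWRQ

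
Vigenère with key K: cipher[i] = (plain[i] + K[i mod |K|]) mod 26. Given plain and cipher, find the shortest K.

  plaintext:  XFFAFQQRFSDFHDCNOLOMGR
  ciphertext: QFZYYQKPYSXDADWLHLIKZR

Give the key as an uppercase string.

TAUY

  i= 0: Q-X = 19 → T
  i= 1: F-F =  0 → A
  i= 2: Z-F = 20 → U
  i= 3: Y-A = 24 → Y
  i= 4: Y-F = 19 → T
  i= 5: Q-Q =  0 → A
  i= 6: K-Q = 20 → U
  i= 7: P-R = 24 → Y
  i= 8: Y-F = 19 → T
  i= 9: S-S =  0 → A
  i=10: X-D = 20 → U
  i=11: D-F = 24 → Y
  i=12: A-H = 19 → T
  i=13: D-D =  0 → A
  i=14: W-C = 20 → U
  i=15: L-N = 24 → Y
  i=16: H-O = 19 → T
  i=17: L-L =  0 → A
  i=18: I-O = 20 → U
  i=19: K-M = 24 → Y
  i=20: Z-G = 19 → T
  i=21: R-R =  0 → A
  shifts repeat with period 4: TAUY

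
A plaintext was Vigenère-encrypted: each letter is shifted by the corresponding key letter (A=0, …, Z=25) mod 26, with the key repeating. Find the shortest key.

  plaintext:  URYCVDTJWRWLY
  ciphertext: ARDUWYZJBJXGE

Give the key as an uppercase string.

GAFSBV

  i= 0: A-U =  6 → G
  i= 1: R-R =  0 → A
  i= 2: D-Y =  5 → F
  i= 3: U-C = 18 → S
  i= 4: W-V =  1 → B
  i= 5: Y-D = 21 → V
  i= 6: Z-T =  6 → G
  i= 7: J-J =  0 → A
  i= 8: B-W =  5 → F
  i= 9: J-R = 18 → S
  i=10: X-W =  1 → B
  i=11: G-L = 21 → V
  i=12: E-Y =  6 → G
  shifts repeat with period 6: GAFSBV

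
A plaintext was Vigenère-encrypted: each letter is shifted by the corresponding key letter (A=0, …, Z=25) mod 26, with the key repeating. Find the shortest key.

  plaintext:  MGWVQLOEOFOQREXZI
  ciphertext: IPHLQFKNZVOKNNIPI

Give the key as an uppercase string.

WJLQAU

  i= 0: I-M = 22 → W
  i= 1: P-G =  9 → J
  i= 2: H-W = 11 → L
  i= 3: L-V = 16 → Q
  i= 4: Q-Q =  0 → A
  i= 5: F-L = 20 → U
  i= 6: K-O = 22 → W
  i= 7: N-E =  9 → J
  i= 8: Z-O = 11 → L
  i= 9: V-F = 16 → Q
  i=10: O-O =  0 → A
  i=11: K-Q = 20 → U
  i=12: N-R = 22 → W
  i=13: N-E =  9 → J
  i=14: I-X = 11 → L
  i=15: P-Z = 16 → Q
  i=16: I-I =  0 → A
  shifts repeat with period 6: WJLQAU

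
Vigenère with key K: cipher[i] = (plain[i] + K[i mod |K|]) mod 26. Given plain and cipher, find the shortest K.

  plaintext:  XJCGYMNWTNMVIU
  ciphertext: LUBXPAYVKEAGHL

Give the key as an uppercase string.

  i= 0: L-X = 14 → O
  i= 1: U-J = 11 → L
  i= 2: B-C = 25 → Z
  i= 3: X-G = 17 → R
  i= 4: P-Y = 17 → R
  i= 5: A-M = 14 → O
  i= 6: Y-N = 11 → L
  i= 7: V-W = 25 → Z
  i= 8: K-T = 17 → R
  i= 9: E-N = 17 → R
  i=10: A-M = 14 → O
  i=11: G-V = 11 → L
  i=12: H-I = 25 → Z
  i=13: L-U = 17 → R
  shifts repeat with period 5: OLZRR

OLZRR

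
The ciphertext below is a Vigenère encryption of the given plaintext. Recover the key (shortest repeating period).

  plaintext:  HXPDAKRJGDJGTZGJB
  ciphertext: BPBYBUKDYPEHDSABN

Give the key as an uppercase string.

USMVBKT

  i= 0: B-H = 20 → U
  i= 1: P-X = 18 → S
  i= 2: B-P = 12 → M
  i= 3: Y-D = 21 → V
  i= 4: B-A =  1 → B
  i= 5: U-K = 10 → K
  i= 6: K-R = 19 → T
  i= 7: D-J = 20 → U
  i= 8: Y-G = 18 → S
  i= 9: P-D = 12 → M
  i=10: E-J = 21 → V
  i=11: H-G =  1 → B
  i=12: D-T = 10 → K
  i=13: S-Z = 19 → T
  i=14: A-G = 20 → U
  i=15: B-J = 18 → S
  i=16: N-B = 12 → M
  shifts repeat with period 7: USMVBKT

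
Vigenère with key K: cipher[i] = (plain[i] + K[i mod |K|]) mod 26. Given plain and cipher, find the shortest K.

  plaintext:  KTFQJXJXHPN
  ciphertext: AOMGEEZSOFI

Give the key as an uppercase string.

  i= 0: A-K = 16 → Q
  i= 1: O-T = 21 → V
  i= 2: M-F =  7 → H
  i= 3: G-Q = 16 → Q
  i= 4: E-J = 21 → V
  i= 5: E-X =  7 → H
  i= 6: Z-J = 16 → Q
  i= 7: S-X = 21 → V
  i= 8: O-H =  7 → H
  i= 9: F-P = 16 → Q
  i=10: I-N = 21 → V
  shifts repeat with period 3: QVH

QVH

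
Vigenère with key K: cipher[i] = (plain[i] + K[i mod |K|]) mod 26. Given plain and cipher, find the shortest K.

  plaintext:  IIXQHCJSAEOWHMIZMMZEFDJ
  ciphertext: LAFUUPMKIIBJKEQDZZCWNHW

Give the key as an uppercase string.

DSIENN

  i= 0: L-I =  3 → D
  i= 1: A-I = 18 → S
  i= 2: F-X =  8 → I
  i= 3: U-Q =  4 → E
  i= 4: U-H = 13 → N
  i= 5: P-C = 13 → N
  i= 6: M-J =  3 → D
  i= 7: K-S = 18 → S
  i= 8: I-A =  8 → I
  i= 9: I-E =  4 → E
  i=10: B-O = 13 → N
  i=11: J-W = 13 → N
  i=12: K-H =  3 → D
  i=13: E-M = 18 → S
  i=14: Q-I =  8 → I
  i=15: D-Z =  4 → E
  i=16: Z-M = 13 → N
  i=17: Z-M = 13 → N
  i=18: C-Z =  3 → D
  i=19: W-E = 18 → S
  i=20: N-F =  8 → I
  i=21: H-D =  4 → E
  i=22: W-J = 13 → N
  shifts repeat with period 6: DSIENN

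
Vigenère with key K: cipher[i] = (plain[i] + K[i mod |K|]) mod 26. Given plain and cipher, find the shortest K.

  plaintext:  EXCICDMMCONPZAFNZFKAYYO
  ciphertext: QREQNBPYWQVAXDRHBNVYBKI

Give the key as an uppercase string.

MUCILYD

  i= 0: Q-E = 12 → M
  i= 1: R-X = 20 → U
  i= 2: E-C =  2 → C
  i= 3: Q-I =  8 → I
  i= 4: N-C = 11 → L
  i= 5: B-D = 24 → Y
  i= 6: P-M =  3 → D
  i= 7: Y-M = 12 → M
  i= 8: W-C = 20 → U
  i= 9: Q-O =  2 → C
  i=10: V-N =  8 → I
  i=11: A-P = 11 → L
  i=12: X-Z = 24 → Y
  i=13: D-A =  3 → D
  i=14: R-F = 12 → M
  i=15: H-N = 20 → U
  i=16: B-Z =  2 → C
  i=17: N-F =  8 → I
  i=18: V-K = 11 → L
  i=19: Y-A = 24 → Y
  i=20: B-Y =  3 → D
  i=21: K-Y = 12 → M
  i=22: I-O = 20 → U
  shifts repeat with period 7: MUCILYD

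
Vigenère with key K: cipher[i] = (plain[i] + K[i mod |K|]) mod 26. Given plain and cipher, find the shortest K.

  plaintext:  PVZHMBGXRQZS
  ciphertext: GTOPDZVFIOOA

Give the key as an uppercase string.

  i= 0: G-P = 17 → R
  i= 1: T-V = 24 → Y
  i= 2: O-Z = 15 → P
  i= 3: P-H =  8 → I
  i= 4: D-M = 17 → R
  i= 5: Z-B = 24 → Y
  i= 6: V-G = 15 → P
  i= 7: F-X =  8 → I
  i= 8: I-R = 17 → R
  i= 9: O-Q = 24 → Y
  i=10: O-Z = 15 → P
  i=11: A-S =  8 → I
  shifts repeat with period 4: RYPI

RYPI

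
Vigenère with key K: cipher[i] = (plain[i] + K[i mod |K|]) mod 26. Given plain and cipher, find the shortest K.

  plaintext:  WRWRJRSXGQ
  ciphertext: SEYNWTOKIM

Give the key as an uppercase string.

WNC

  i= 0: S-W = 22 → W
  i= 1: E-R = 13 → N
  i= 2: Y-W =  2 → C
  i= 3: N-R = 22 → W
  i= 4: W-J = 13 → N
  i= 5: T-R =  2 → C
  i= 6: O-S = 22 → W
  i= 7: K-X = 13 → N
  i= 8: I-G =  2 → C
  i= 9: M-Q = 22 → W
  shifts repeat with period 3: WNC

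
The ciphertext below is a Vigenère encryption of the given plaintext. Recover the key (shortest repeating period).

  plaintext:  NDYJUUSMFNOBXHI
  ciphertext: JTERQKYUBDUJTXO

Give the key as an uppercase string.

WQGI

  i= 0: J-N = 22 → W
  i= 1: T-D = 16 → Q
  i= 2: E-Y =  6 → G
  i= 3: R-J =  8 → I
  i= 4: Q-U = 22 → W
  i= 5: K-U = 16 → Q
  i= 6: Y-S =  6 → G
  i= 7: U-M =  8 → I
  i= 8: B-F = 22 → W
  i= 9: D-N = 16 → Q
  i=10: U-O =  6 → G
  i=11: J-B =  8 → I
  i=12: T-X = 22 → W
  i=13: X-H = 16 → Q
  i=14: O-I =  6 → G
  shifts repeat with period 4: WQGI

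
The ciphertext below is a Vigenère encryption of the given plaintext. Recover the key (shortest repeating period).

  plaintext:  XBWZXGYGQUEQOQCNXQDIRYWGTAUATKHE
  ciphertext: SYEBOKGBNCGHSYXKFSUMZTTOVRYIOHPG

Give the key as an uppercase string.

VXICREI

  i= 0: S-X = 21 → V
  i= 1: Y-B = 23 → X
  i= 2: E-W =  8 → I
  i= 3: B-Z =  2 → C
  i= 4: O-X = 17 → R
  i= 5: K-G =  4 → E
  i= 6: G-Y =  8 → I
  i= 7: B-G = 21 → V
  i= 8: N-Q = 23 → X
  i= 9: C-U =  8 → I
  i=10: G-E =  2 → C
  i=11: H-Q = 17 → R
  i=12: S-O =  4 → E
  i=13: Y-Q =  8 → I
  i=14: X-C = 21 → V
  i=15: K-N = 23 → X
  i=16: F-X =  8 → I
  i=17: S-Q =  2 → C
  i=18: U-D = 17 → R
  i=19: M-I =  4 → E
  i=20: Z-R =  8 → I
  i=21: T-Y = 21 → V
  i=22: T-W = 23 → X
  i=23: O-G =  8 → I
  i=24: V-T =  2 → C
  i=25: R-A = 17 → R
  i=26: Y-U =  4 → E
  i=27: I-A =  8 → I
  i=28: O-T = 21 → V
  i=29: H-K = 23 → X
  i=30: P-H =  8 → I
  i=31: G-E =  2 → C
  shifts repeat with period 7: VXICREI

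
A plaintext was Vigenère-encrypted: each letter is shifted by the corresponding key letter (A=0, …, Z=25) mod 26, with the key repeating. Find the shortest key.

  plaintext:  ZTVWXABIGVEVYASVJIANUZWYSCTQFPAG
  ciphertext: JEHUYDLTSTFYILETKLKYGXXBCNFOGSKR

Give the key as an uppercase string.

  i= 0: J-Z = 10 → K
  i= 1: E-T = 11 → L
  i= 2: H-V = 12 → M
  i= 3: U-W = 24 → Y
  i= 4: Y-X =  1 → B
  i= 5: D-A =  3 → D
  i= 6: L-B = 10 → K
  i= 7: T-I = 11 → L
  i= 8: S-G = 12 → M
  i= 9: T-V = 24 → Y
  i=10: F-E =  1 → B
  i=11: Y-V =  3 → D
  i=12: I-Y = 10 → K
  i=13: L-A = 11 → L
  i=14: E-S = 12 → M
  i=15: T-V = 24 → Y
  i=16: K-J =  1 → B
  i=17: L-I =  3 → D
  i=18: K-A = 10 → K
  i=19: Y-N = 11 → L
  i=20: G-U = 12 → M
  i=21: X-Z = 24 → Y
  i=22: X-W =  1 → B
  i=23: B-Y =  3 → D
  i=24: C-S = 10 → K
  i=25: N-C = 11 → L
  i=26: F-T = 12 → M
  i=27: O-Q = 24 → Y
  i=28: G-F =  1 → B
  i=29: S-P =  3 → D
  i=30: K-A = 10 → K
  i=31: R-G = 11 → L
  shifts repeat with period 6: KLMYBD

KLMYBD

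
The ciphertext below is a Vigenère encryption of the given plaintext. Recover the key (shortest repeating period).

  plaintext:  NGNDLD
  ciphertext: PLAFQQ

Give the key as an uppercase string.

CFN

  i= 0: P-N =  2 → C
  i= 1: L-G =  5 → F
  i= 2: A-N = 13 → N
  i= 3: F-D =  2 → C
  i= 4: Q-L =  5 → F
  i= 5: Q-D = 13 → N
  shifts repeat with period 3: CFN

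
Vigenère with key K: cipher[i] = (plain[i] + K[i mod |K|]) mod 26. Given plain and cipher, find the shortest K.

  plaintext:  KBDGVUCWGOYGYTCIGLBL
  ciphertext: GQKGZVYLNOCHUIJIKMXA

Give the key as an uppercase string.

  i= 0: G-K = 22 → W
  i= 1: Q-B = 15 → P
  i= 2: K-D =  7 → H
  i= 3: G-G =  0 → A
  i= 4: Z-V =  4 → E
  i= 5: V-U =  1 → B
  i= 6: Y-C = 22 → W
  i= 7: L-W = 15 → P
  i= 8: N-G =  7 → H
  i= 9: O-O =  0 → A
  i=10: C-Y =  4 → E
  i=11: H-G =  1 → B
  i=12: U-Y = 22 → W
  i=13: I-T = 15 → P
  i=14: J-C =  7 → H
  i=15: I-I =  0 → A
  i=16: K-G =  4 → E
  i=17: M-L =  1 → B
  i=18: X-B = 22 → W
  i=19: A-L = 15 → P
  shifts repeat with period 6: WPHAEB

WPHAEB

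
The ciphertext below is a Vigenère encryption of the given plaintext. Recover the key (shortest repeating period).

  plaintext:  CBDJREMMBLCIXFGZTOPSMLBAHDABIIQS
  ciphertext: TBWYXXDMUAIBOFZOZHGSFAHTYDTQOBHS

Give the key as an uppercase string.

  i= 0: T-C = 17 → R
  i= 1: B-B =  0 → A
  i= 2: W-D = 19 → T
  i= 3: Y-J = 15 → P
  i= 4: X-R =  6 → G
  i= 5: X-E = 19 → T
  i= 6: D-M = 17 → R
  i= 7: M-M =  0 → A
  i= 8: U-B = 19 → T
  i= 9: A-L = 15 → P
  i=10: I-C =  6 → G
  i=11: B-I = 19 → T
  i=12: O-X = 17 → R
  i=13: F-F =  0 → A
  i=14: Z-G = 19 → T
  i=15: O-Z = 15 → P
  i=16: Z-T =  6 → G
  i=17: H-O = 19 → T
  i=18: G-P = 17 → R
  i=19: S-S =  0 → A
  i=20: F-M = 19 → T
  i=21: A-L = 15 → P
  i=22: H-B =  6 → G
  i=23: T-A = 19 → T
  i=24: Y-H = 17 → R
  i=25: D-D =  0 → A
  i=26: T-A = 19 → T
  i=27: Q-B = 15 → P
  i=28: O-I =  6 → G
  i=29: B-I = 19 → T
  i=30: H-Q = 17 → R
  i=31: S-S =  0 → A
  shifts repeat with period 6: RATPGT

RATPGT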